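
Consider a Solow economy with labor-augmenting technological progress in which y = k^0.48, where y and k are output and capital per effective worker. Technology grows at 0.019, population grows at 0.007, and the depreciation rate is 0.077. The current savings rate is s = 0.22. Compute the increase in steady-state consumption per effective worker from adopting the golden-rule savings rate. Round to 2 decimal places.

Break-even investment rate: n + g + δ = 0.007 + 0.019 + 0.077 = 0.103.
Current steady state (s = 0.22): k* = (0.22/0.103)^(1/0.52) ≈ 4.3035, y* = 4.3035^0.48 ≈ 2.0148, c* = (1−0.22)·2.0148 ≈ 1.5715.
Setting f'(k) = n+g+δ gives 0.48·k^(0.48−1) = 0.103, hence k_gold = (0.48/0.103)^(1/0.52) ≈ 19.2927.
y_gold = 19.2927^0.48 ≈ 4.1399, c_gold = y_gold − 0.103·k_gold ≈ 2.1527.
Gain: Δc = 2.1527 − 1.5715 ≈ 0.5812.

Δc ≈ 0.58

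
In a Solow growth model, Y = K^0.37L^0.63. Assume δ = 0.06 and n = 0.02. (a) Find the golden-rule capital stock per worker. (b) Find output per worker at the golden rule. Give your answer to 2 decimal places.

(a) k_gold ≈ 11.37; (b) y_gold ≈ 2.46

Break-even investment rate: n + δ = 0.02 + 0.06 = 0.08.
Setting f'(k) = n+δ gives 0.37·k^(0.37−1) = 0.08, hence k_gold = (0.37/0.08)^(1/0.63) ≈ 11.3693.
y_gold = 11.3693^0.37 ≈ 2.4582.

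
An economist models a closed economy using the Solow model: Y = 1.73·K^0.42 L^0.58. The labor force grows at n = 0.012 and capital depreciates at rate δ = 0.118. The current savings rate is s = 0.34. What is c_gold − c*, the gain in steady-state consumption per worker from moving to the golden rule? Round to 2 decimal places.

Δc ≈ 0.08

The effective depreciation rate is n + δ = 0.012 + 0.118 = 0.13.
Current steady state (s = 0.34): k* = (0.34·1.73/0.13)^(1/0.58) ≈ 13.4994, y* = 1.73·13.4994^0.42 ≈ 5.1615, c* = (1−0.34)·5.1615 ≈ 3.4066.
Setting f'(k) = n+δ gives 0.42·1.73·k^(0.42−1) = 0.13, hence k_gold = (0.42·1.73/0.13)^(1/0.58) ≈ 19.4329.
y_gold = 1.73·19.4329^0.42 ≈ 6.0150, c_gold = y_gold − 0.13·k_gold ≈ 3.4887.
Gain: Δc = 3.4887 − 3.4066 ≈ 0.0821.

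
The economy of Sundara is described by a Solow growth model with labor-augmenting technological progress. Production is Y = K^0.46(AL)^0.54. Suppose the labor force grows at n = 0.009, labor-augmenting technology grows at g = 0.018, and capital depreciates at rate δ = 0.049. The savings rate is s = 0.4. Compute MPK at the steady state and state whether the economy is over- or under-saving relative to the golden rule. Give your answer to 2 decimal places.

under-saving; MPK ≈ 0.09

n + g + δ = 0.009 + 0.018 + 0.049 = 0.076.
Steady-state k*: s·k^0.46 = 0.076·k gives k* = (0.4/0.076)^(1/0.54) ≈ 21.6592.
MPK = 0.46·21.6592^(-0.54) ≈ 0.0874.
MPK > n+g+δ = 0.076, so the economy is dynamically efficient (under-saving).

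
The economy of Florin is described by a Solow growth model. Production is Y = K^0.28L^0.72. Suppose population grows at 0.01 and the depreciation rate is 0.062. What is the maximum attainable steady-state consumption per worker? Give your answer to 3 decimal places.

The effective depreciation rate is n + δ = 0.01 + 0.062 = 0.072.
Maximizing c = f(k) − (n+δ)·k gives f'(k) = n+δ, i.e. 0.28·k^(0.28−1) = 0.072, so k_gold = (0.28/0.072)^(1/0.72) ≈ 6.5948.
y_gold = 6.5948^0.28 ≈ 1.6958.
c_gold = y_gold − (n+δ)·k_gold = 1.6958 − 0.072·6.5948 ≈ 1.2210.

c_gold ≈ 1.221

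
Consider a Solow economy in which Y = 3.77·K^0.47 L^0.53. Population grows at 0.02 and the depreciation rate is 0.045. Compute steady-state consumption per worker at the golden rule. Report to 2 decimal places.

c_gold ≈ 37.47

Capital per worker breaks even when investment replaces (n + δ)·k; here n + δ = 0.065.
Golden rule sets MPK = n+δ: 0.47·3.77·k^(0.47−1) = 0.065, so k_gold = (0.47·3.77/0.065)^(1/0.53) ≈ 511.1394.
y_gold = 3.77·511.1394^0.47 ≈ 70.6895.
c_gold = y_gold − (n+δ)·k_gold = 70.6895 − 0.065·511.1394 ≈ 37.4654.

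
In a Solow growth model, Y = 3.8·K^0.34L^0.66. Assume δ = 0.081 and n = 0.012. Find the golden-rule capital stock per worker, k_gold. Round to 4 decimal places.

k_gold ≈ 53.8870

The effective depreciation rate is n + δ = 0.012 + 0.081 = 0.093.
Maximizing c = f(k) − (n+δ)·k gives f'(k) = n+δ, i.e. 0.34·3.8·k^(0.34−1) = 0.093, so k_gold = (0.34·3.8/0.093)^(1/0.66) ≈ 53.8870.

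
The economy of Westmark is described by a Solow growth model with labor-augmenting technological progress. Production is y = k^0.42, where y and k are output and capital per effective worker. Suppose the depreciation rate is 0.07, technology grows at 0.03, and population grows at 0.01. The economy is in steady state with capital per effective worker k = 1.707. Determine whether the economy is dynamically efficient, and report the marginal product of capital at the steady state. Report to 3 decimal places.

Break-even investment rate: n + g + δ = 0.01 + 0.03 + 0.07 = 0.11.
MPK = 0.42·k^(0.42−1) = 0.42·1.707^(-0.58) ≈ 0.3080.
MPK > 0.11, so the economy is dynamically efficient (under-saving).

dynamically efficient; MPK ≈ 0.308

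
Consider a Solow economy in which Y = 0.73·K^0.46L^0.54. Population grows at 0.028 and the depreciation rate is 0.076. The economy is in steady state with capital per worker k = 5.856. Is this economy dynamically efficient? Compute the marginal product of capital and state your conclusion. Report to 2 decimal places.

dynamically efficient; MPK ≈ 0.13

The effective depreciation rate is n + δ = 0.028 + 0.076 = 0.104.
MPK = 0.46·0.73·k^(0.46−1) = 0.46·0.73·5.856^(-0.54) ≈ 0.1293.
MPK > 0.104, so the economy is dynamically efficient (under-saving).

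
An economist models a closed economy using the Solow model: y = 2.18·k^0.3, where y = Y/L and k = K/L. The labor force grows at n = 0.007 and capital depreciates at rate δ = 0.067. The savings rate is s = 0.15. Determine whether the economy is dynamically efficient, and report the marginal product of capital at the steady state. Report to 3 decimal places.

dynamically efficient; MPK ≈ 0.148

Break-even investment rate: n + δ = 0.007 + 0.067 = 0.074.
Steady-state k*: s·A·k^0.3 = 0.074·k gives k* = (0.15·2.18/0.074)^(1/0.7) ≈ 8.3537.
MPK = 0.3·2.18·8.3537^(-0.7) ≈ 0.1480.
MPK > n+δ = 0.074, so the economy is dynamically efficient (under-saving).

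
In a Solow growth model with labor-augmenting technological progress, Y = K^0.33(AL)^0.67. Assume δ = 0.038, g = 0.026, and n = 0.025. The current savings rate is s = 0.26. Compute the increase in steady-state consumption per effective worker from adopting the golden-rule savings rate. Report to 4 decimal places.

Δc ≈ 0.0229

Capital per effective worker breaks even when investment replaces (n + g + δ)·k; here n + g + δ = 0.089.
Current steady state (s = 0.26): k* = (0.26/0.089)^(1/0.67) ≈ 4.9534, y* = 4.9534^0.33 ≈ 1.6956, c* = (1−0.26)·1.6956 ≈ 1.2547.
Golden rule sets MPK = n+g+δ: 0.33·k^(0.33−1) = 0.089, so k_gold = (0.33/0.089)^(1/0.67) ≈ 7.0703.
y_gold = 7.0703^0.33 ≈ 1.9068, c_gold = y_gold − 0.089·k_gold ≈ 1.2776.
Gain: Δc = 1.2776 − 1.2547 ≈ 0.0229.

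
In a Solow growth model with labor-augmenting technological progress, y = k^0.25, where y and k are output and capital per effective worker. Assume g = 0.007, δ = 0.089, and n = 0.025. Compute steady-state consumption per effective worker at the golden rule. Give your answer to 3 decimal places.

c_gold ≈ 0.955

n + g + δ = 0.025 + 0.007 + 0.089 = 0.121.
At the golden rule the marginal product of capital equals n+g+δ: 0.25·k^(0.25−1) = 0.121. Solving, k_gold = (0.25/0.121)^(1/0.75) ≈ 2.6315.
y_gold = 2.6315^0.25 ≈ 1.2737.
c_gold = y_gold − (n+g+δ)·k_gold = 1.2737 − 0.121·2.6315 ≈ 0.9552.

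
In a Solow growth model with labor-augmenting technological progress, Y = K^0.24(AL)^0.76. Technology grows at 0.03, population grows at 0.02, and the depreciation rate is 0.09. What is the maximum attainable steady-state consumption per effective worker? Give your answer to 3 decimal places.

n + g + δ = 0.02 + 0.03 + 0.09 = 0.14.
Setting f'(k) = n+g+δ gives 0.24·k^(0.24−1) = 0.14, hence k_gold = (0.24/0.14)^(1/0.76) ≈ 2.0324.
y_gold = 2.0324^0.24 ≈ 1.1856.
c_gold = y_gold − (n+g+δ)·k_gold = 1.1856 − 0.14·2.0324 ≈ 0.9010.

c_gold ≈ 0.901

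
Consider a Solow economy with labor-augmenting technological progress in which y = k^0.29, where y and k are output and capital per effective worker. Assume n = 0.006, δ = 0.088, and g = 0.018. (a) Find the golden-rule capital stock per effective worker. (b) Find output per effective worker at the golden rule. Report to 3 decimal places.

(a) k_gold ≈ 3.819; (b) y_gold ≈ 1.475

The effective depreciation rate is n + g + δ = 0.006 + 0.018 + 0.088 = 0.112.
Setting f'(k) = n+g+δ gives 0.29·k^(0.29−1) = 0.112, hence k_gold = (0.29/0.112)^(1/0.71) ≈ 3.8189.
y_gold = 3.8189^0.29 ≈ 1.4749.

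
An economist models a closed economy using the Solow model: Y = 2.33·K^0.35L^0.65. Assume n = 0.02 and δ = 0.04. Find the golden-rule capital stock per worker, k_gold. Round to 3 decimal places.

The effective depreciation rate is n + δ = 0.02 + 0.04 = 0.06.
Maximizing c = f(k) − (n+δ)·k gives f'(k) = n+δ, i.e. 0.35·2.33·k^(0.35−1) = 0.06, so k_gold = (0.35·2.33/0.06)^(1/0.65) ≈ 55.3983.

k_gold ≈ 55.398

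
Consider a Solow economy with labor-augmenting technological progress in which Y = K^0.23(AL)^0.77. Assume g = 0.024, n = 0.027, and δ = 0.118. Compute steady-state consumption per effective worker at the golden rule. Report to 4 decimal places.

c_gold ≈ 0.8442

Capital per effective worker breaks even when investment replaces (n + g + δ)·k; here n + g + δ = 0.169.
Setting f'(k) = n+g+δ gives 0.23·k^(0.23−1) = 0.169, hence k_gold = (0.23/0.169)^(1/0.77) ≈ 1.4922.
y_gold = 1.4922^0.23 ≈ 1.0964.
c_gold = y_gold − (n+g+δ)·k_gold = 1.0964 − 0.169·1.4922 ≈ 0.8442.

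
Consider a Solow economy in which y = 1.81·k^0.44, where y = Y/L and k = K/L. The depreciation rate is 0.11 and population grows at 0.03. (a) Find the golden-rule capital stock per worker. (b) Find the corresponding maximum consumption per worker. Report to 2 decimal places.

(a) k_gold ≈ 22.30; (b) c_gold ≈ 3.97

n + δ = 0.03 + 0.11 = 0.14.
Setting f'(k) = n+δ gives 0.44·1.81·k^(0.44−1) = 0.14, hence k_gold = (0.44·1.81/0.14)^(1/0.56) ≈ 22.2956.
y_gold = 1.81·22.2956^0.44 ≈ 7.0941; c_gold = y_gold − 0.14·k_gold ≈ 3.9727.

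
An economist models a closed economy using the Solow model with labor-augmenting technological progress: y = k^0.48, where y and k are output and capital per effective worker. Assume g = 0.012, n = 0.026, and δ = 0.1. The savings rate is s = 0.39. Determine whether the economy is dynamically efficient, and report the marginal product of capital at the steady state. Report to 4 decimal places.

Break-even investment rate: n + g + δ = 0.026 + 0.012 + 0.1 = 0.138.
Steady-state k*: s·k^0.48 = 0.138·k gives k* = (0.39/0.138)^(1/0.52) ≈ 7.3733.
MPK = 0.48·7.3733^(-0.52) ≈ 0.1698.
MPK > n+g+δ = 0.138, so the economy is dynamically efficient (under-saving).

dynamically efficient; MPK ≈ 0.1698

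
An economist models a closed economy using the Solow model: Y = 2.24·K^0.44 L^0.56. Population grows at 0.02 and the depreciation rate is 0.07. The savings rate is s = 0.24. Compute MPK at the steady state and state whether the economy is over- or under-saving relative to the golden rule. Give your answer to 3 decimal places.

under-saving; MPK ≈ 0.165

n + δ = 0.02 + 0.07 = 0.09.
Steady-state k*: s·A·k^0.44 = 0.09·k gives k* = (0.24·2.24/0.09)^(1/0.56) ≈ 24.3277.
MPK = 0.44·2.24·24.3277^(-0.56) ≈ 0.1650.
MPK > n+δ = 0.09, so the economy is dynamically efficient (under-saving).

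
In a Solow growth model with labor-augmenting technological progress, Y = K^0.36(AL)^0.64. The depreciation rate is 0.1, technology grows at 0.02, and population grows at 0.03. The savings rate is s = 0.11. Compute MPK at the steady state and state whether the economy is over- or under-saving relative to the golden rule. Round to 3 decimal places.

under-saving; MPK ≈ 0.491

Capital per effective worker breaks even when investment replaces (n + g + δ)·k; here n + g + δ = 0.15.
Steady-state k*: s·k^0.36 = 0.15·k gives k* = (0.11/0.15)^(1/0.64) ≈ 0.6159.
MPK = 0.36·0.6159^(-0.64) ≈ 0.4909.
MPK > n+g+δ = 0.15, so the economy is dynamically efficient (under-saving).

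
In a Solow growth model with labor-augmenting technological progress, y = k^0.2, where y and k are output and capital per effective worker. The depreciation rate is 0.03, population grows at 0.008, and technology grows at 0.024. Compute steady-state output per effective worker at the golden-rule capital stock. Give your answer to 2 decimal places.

y_gold ≈ 1.34

The effective depreciation rate is n + g + δ = 0.008 + 0.024 + 0.03 = 0.062.
Maximizing c = f(k) − (n+g+δ)·k gives f'(k) = n+g+δ, i.e. 0.2·k^(0.2−1) = 0.062, so k_gold = (0.2/0.062)^(1/0.8) ≈ 4.3231.
Output: y_gold = k_gold^0.2 = 4.3231^0.2 ≈ 1.3402.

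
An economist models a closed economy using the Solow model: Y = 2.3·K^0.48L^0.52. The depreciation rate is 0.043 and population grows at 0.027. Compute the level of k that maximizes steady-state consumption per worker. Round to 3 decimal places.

Capital per worker breaks even when investment replaces (n + δ)·k; here n + δ = 0.07.
At the golden rule the marginal product of capital equals n+δ: 0.48·2.3·k^(0.48−1) = 0.07. Solving, k_gold = (0.48·2.3/0.07)^(1/0.52) ≈ 201.1862.

k_gold ≈ 201.186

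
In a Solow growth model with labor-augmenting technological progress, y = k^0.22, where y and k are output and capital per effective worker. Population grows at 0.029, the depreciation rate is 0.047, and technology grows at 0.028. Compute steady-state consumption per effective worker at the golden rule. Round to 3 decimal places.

The effective depreciation rate is n + g + δ = 0.029 + 0.028 + 0.047 = 0.104.
Setting f'(k) = n+g+δ gives 0.22·k^(0.22−1) = 0.104, hence k_gold = (0.22/0.104)^(1/0.78) ≈ 2.6132.
y_gold = 2.6132^0.22 ≈ 1.2353.
c_gold = y_gold − (n+g+δ)·k_gold = 1.2353 − 0.104·2.6132 ≈ 0.9635.

c_gold ≈ 0.964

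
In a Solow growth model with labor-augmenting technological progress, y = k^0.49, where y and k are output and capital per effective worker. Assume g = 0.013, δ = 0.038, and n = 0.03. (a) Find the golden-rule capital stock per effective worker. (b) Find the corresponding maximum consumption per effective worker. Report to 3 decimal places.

n + g + δ = 0.03 + 0.013 + 0.038 = 0.081.
Golden rule sets MPK = n+g+δ: 0.49·k^(0.49−1) = 0.081, so k_gold = (0.49/0.081)^(1/0.51) ≈ 34.1010.
y_gold = 34.1010^0.49 ≈ 5.6371; c_gold = y_gold − 0.081·k_gold ≈ 2.8749.

(a) k_gold ≈ 34.101; (b) c_gold ≈ 2.875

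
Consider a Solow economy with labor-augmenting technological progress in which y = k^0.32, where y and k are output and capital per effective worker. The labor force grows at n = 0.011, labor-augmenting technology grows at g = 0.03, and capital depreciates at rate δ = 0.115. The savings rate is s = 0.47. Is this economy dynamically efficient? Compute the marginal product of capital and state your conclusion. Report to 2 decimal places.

The effective depreciation rate is n + g + δ = 0.011 + 0.03 + 0.115 = 0.156.
Steady-state k*: s·k^0.32 = 0.156·k gives k* = (0.47/0.156)^(1/0.68) ≈ 5.0626.
MPK = 0.32·5.0626^(-0.68) ≈ 0.1062.
MPK < n+g+δ = 0.156, so the economy is dynamically inefficient (over-saving).

dynamically inefficient; MPK ≈ 0.11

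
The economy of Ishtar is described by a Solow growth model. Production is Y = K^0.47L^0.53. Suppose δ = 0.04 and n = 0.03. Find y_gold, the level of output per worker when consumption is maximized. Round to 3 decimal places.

Break-even investment rate: n + δ = 0.03 + 0.04 = 0.07.
Setting f'(k) = n+δ gives 0.47·k^(0.47−1) = 0.07, hence k_gold = (0.47/0.07)^(1/0.53) ≈ 36.3393.
Output: y_gold = k_gold^0.47 = 36.3393^0.47 ≈ 5.4122.

y_gold ≈ 5.412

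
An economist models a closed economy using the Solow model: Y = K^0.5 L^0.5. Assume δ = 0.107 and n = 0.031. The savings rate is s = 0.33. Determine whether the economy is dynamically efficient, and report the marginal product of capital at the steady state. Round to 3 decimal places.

dynamically efficient; MPK ≈ 0.209

Break-even investment rate: n + δ = 0.031 + 0.107 = 0.138.
Steady-state k*: s·k^0.5 = 0.138·k gives k* = (0.33/0.138)^(1/0.5) ≈ 5.7183.
MPK = 0.5·5.7183^(-0.5) ≈ 0.2091.
MPK > n+δ = 0.138, so the economy is dynamically efficient (under-saving).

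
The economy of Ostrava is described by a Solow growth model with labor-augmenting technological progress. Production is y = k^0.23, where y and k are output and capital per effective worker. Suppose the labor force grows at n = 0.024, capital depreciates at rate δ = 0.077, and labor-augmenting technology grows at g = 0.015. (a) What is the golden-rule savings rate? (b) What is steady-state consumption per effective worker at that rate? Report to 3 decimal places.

(a) s_gold = 0.230; (b) c_gold ≈ 0.945

Break-even investment rate: n + g + δ = 0.024 + 0.015 + 0.077 = 0.116.
For Cobb-Douglas, s_gold equals capital's share: s_gold = 0.23.
Setting f'(k) = n+g+δ gives 0.23·k^(0.23−1) = 0.116, hence k_gold = (0.23/0.116)^(1/0.77) ≈ 2.4326.
y_gold = 2.4326^0.23 ≈ 1.2269; c_gold = (1−0.23)·y_gold ≈ 0.9447.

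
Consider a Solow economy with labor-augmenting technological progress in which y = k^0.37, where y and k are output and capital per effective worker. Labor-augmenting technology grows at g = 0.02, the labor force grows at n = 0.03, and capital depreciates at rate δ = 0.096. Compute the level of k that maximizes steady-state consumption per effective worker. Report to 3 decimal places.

k_gold ≈ 4.376

Break-even investment rate: n + g + δ = 0.03 + 0.02 + 0.096 = 0.146.
At the golden rule the marginal product of capital equals n+g+δ: 0.37·k^(0.37−1) = 0.146. Solving, k_gold = (0.37/0.146)^(1/0.63) ≈ 4.3755.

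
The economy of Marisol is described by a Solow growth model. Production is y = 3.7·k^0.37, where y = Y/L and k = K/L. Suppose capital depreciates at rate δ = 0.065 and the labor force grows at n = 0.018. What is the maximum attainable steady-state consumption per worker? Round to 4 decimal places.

c_gold ≈ 12.0915

Break-even investment rate: n + δ = 0.018 + 0.065 = 0.083.
At the golden rule the marginal product of capital equals n+δ: 0.37·3.7·k^(0.37−1) = 0.083. Solving, k_gold = (0.37·3.7/0.083)^(1/0.63) ≈ 85.5584.
y_gold = 3.7·85.5584^0.37 ≈ 19.1928.
c_gold = y_gold − (n+δ)·k_gold = 19.1928 − 0.083·85.5584 ≈ 12.0915.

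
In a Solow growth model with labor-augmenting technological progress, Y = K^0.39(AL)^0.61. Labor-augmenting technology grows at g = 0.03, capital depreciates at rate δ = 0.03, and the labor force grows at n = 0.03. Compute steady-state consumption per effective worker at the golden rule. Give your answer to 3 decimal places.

n + g + δ = 0.03 + 0.03 + 0.03 = 0.09.
Setting f'(k) = n+g+δ gives 0.39·k^(0.39−1) = 0.09, hence k_gold = (0.39/0.09)^(1/0.61) ≈ 11.0655.
y_gold = 11.0655^0.39 ≈ 2.5536.
c_gold = y_gold − (n+g+δ)·k_gold = 2.5536 − 0.09·11.0655 ≈ 1.5577.

c_gold ≈ 1.558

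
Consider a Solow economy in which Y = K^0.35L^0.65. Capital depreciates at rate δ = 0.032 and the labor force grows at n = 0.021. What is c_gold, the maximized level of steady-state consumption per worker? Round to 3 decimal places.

c_gold ≈ 1.796

Capital per worker breaks even when investment replaces (n + δ)·k; here n + δ = 0.053.
Golden rule sets MPK = n+δ: 0.35·k^(0.35−1) = 0.053, so k_gold = (0.35/0.053)^(1/0.65) ≈ 18.2481.
y_gold = 18.2481^0.35 ≈ 2.7633.
c_gold = y_gold − (n+δ)·k_gold = 2.7633 − 0.053·18.2481 ≈ 1.7961.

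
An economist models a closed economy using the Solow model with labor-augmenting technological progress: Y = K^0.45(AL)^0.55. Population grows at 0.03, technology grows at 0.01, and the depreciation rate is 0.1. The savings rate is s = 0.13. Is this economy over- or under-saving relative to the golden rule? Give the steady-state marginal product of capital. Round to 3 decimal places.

under-saving; MPK ≈ 0.485

Capital per effective worker breaks even when investment replaces (n + g + δ)·k; here n + g + δ = 0.14.
Steady-state k*: s·k^0.45 = 0.14·k gives k* = (0.13/0.14)^(1/0.55) ≈ 0.8739.
MPK = 0.45·0.8739^(-0.55) ≈ 0.4846.
MPK > n+g+δ = 0.14, so the economy is dynamically efficient (under-saving).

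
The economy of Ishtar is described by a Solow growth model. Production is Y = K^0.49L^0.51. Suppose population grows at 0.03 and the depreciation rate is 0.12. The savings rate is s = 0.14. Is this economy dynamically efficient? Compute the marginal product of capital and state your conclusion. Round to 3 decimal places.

The effective depreciation rate is n + δ = 0.03 + 0.12 = 0.15.
Steady-state k*: s·k^0.49 = 0.15·k gives k* = (0.14/0.15)^(1/0.51) ≈ 0.8735.
MPK = 0.49·0.8735^(-0.51) ≈ 0.5250.
MPK > n+δ = 0.15, so the economy is dynamically efficient (under-saving).

dynamically efficient; MPK ≈ 0.525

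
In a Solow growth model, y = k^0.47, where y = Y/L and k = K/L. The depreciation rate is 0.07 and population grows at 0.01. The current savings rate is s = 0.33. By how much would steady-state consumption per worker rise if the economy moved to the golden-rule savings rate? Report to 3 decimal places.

Δc ≈ 0.194

The effective depreciation rate is n + δ = 0.01 + 0.07 = 0.08.
Current steady state (s = 0.33): k* = (0.33/0.08)^(1/0.53) ≈ 14.4936, y* = 14.4936^0.47 ≈ 3.5136, c* = (1−0.33)·3.5136 ≈ 2.3541.
At the golden rule the marginal product of capital equals n+δ: 0.47·k^(0.47−1) = 0.08. Solving, k_gold = (0.47/0.08)^(1/0.53) ≈ 28.2461.
y_gold = 28.2461^0.47 ≈ 4.8078, c_gold = y_gold − 0.08·k_gold ≈ 2.5482.
Gain: Δc = 2.5482 − 2.3541 ≈ 0.1940.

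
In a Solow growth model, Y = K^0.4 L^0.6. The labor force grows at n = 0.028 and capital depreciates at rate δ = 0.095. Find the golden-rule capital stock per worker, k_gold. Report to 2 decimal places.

k_gold ≈ 7.14

Capital per worker breaks even when investment replaces (n + δ)·k; here n + δ = 0.123.
Setting f'(k) = n+δ gives 0.4·k^(0.4−1) = 0.123, hence k_gold = (0.4/0.123)^(1/0.6) ≈ 7.1382.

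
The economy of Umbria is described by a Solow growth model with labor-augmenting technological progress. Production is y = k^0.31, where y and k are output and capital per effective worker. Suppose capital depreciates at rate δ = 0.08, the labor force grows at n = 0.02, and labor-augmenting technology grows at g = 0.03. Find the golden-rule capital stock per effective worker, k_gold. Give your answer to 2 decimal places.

k_gold ≈ 3.52

Break-even investment rate: n + g + δ = 0.02 + 0.03 + 0.08 = 0.13.
Maximizing c = f(k) − (n+g+δ)·k gives f'(k) = n+g+δ, i.e. 0.31·k^(0.31−1) = 0.13, so k_gold = (0.31/0.13)^(1/0.69) ≈ 3.5236.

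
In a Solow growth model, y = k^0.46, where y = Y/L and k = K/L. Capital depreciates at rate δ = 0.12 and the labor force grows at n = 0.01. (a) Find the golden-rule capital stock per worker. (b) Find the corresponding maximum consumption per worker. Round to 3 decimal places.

(a) k_gold ≈ 10.383; (b) c_gold ≈ 1.585

Capital per worker breaks even when investment replaces (n + δ)·k; here n + δ = 0.13.
Golden rule sets MPK = n+δ: 0.46·k^(0.46−1) = 0.13, so k_gold = (0.46/0.13)^(1/0.54) ≈ 10.3830.
y_gold = 10.3830^0.46 ≈ 2.9343; c_gold = y_gold − 0.13·k_gold ≈ 1.5845.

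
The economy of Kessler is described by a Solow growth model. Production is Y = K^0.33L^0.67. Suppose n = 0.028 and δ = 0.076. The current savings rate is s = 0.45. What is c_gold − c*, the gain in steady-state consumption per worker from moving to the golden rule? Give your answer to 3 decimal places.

Δc ≈ 0.052

Break-even investment rate: n + δ = 0.028 + 0.076 = 0.104.
Current steady state (s = 0.45): k* = (0.45/0.104)^(1/0.67) ≈ 8.9027, y* = 8.9027^0.33 ≈ 2.0575, c* = (1−0.45)·2.0575 ≈ 1.1316.
Setting f'(k) = n+δ gives 0.33·k^(0.33−1) = 0.104, hence k_gold = (0.33/0.104)^(1/0.67) ≈ 5.6037.
y_gold = 5.6037^0.33 ≈ 1.7660, c_gold = y_gold − 0.104·k_gold ≈ 1.1832.
Gain: Δc = 1.1832 − 1.1316 ≈ 0.0516.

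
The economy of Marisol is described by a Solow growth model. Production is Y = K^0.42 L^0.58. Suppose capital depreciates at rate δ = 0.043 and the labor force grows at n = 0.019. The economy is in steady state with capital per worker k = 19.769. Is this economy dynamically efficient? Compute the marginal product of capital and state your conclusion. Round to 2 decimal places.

The effective depreciation rate is n + δ = 0.019 + 0.043 = 0.062.
MPK = 0.42·k^(0.42−1) = 0.42·19.769^(-0.58) ≈ 0.0744.
MPK > 0.062, so the economy is dynamically efficient (under-saving).

dynamically efficient; MPK ≈ 0.07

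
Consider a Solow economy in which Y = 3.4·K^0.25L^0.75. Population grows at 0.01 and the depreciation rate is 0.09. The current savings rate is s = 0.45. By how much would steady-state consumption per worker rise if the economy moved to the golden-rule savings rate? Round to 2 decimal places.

Δc ≈ 0.56

Break-even investment rate: n + δ = 0.01 + 0.09 = 0.1.
Current steady state (s = 0.45): k* = (0.45·3.4/0.1)^(1/0.75) ≈ 37.9829, y* = 3.4·37.9829^0.25 ≈ 8.4407, c* = (1−0.45)·8.4407 ≈ 4.6424.
Golden rule sets MPK = n+δ: 0.25·3.4·k^(0.25−1) = 0.1, so k_gold = (0.25·3.4/0.1)^(1/0.75) ≈ 17.3470.
y_gold = 3.4·17.3470^0.25 ≈ 6.9388, c_gold = y_gold − 0.1·k_gold ≈ 5.2041.
Gain: Δc = 5.2041 − 4.6424 ≈ 0.5618.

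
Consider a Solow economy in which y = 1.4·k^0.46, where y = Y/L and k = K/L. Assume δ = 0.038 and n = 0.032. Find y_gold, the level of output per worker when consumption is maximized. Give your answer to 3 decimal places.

y_gold ≈ 9.271

Capital per worker breaks even when investment replaces (n + δ)·k; here n + δ = 0.07.
At the golden rule the marginal product of capital equals n+δ: 0.46·1.4·k^(0.46−1) = 0.07. Solving, k_gold = (0.46·1.4/0.07)^(1/0.54) ≈ 60.9245.
Output: y_gold = 1.4·k_gold^0.46 = 1.4·60.9245^0.46 ≈ 9.2711.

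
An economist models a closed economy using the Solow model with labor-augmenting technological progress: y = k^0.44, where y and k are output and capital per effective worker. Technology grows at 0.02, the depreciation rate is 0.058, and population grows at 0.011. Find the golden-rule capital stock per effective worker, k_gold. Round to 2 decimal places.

Break-even investment rate: n + g + δ = 0.011 + 0.02 + 0.058 = 0.089.
Golden rule sets MPK = n+g+δ: 0.44·k^(0.44−1) = 0.089, so k_gold = (0.44/0.089)^(1/0.56) ≈ 17.3539.

k_gold ≈ 17.35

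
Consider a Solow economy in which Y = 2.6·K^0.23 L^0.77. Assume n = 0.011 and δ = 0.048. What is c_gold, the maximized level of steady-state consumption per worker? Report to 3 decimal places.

c_gold ≈ 3.999

Break-even investment rate: n + δ = 0.011 + 0.048 = 0.059.
At the golden rule the marginal product of capital equals n+δ: 0.23·2.6·k^(0.23−1) = 0.059. Solving, k_gold = (0.23·2.6/0.059)^(1/0.77) ≈ 20.2441.
y_gold = 2.6·20.2441^0.23 ≈ 5.1930.
c_gold = y_gold − (n+δ)·k_gold = 5.1930 − 0.059·20.2441 ≈ 3.9986.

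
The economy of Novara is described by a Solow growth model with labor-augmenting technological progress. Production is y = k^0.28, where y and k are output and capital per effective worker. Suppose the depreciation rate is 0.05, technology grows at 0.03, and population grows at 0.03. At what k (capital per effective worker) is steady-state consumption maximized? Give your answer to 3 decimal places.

The effective depreciation rate is n + g + δ = 0.03 + 0.03 + 0.05 = 0.11.
Maximizing c = f(k) − (n+g+δ)·k gives f'(k) = n+g+δ, i.e. 0.28·k^(0.28−1) = 0.11, so k_gold = (0.28/0.11)^(1/0.72) ≈ 3.6607.

k_gold ≈ 3.661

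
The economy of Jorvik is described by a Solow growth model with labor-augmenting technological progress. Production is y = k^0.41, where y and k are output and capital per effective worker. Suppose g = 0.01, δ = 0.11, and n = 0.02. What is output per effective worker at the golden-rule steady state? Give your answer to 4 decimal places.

y_gold ≈ 2.1100

Capital per effective worker breaks even when investment replaces (n + g + δ)·k; here n + g + δ = 0.14.
Golden rule sets MPK = n+g+δ: 0.41·k^(0.41−1) = 0.14, so k_gold = (0.41/0.14)^(1/0.59) ≈ 6.1793.
Output: y_gold = k_gold^0.41 = 6.1793^0.41 ≈ 2.1100.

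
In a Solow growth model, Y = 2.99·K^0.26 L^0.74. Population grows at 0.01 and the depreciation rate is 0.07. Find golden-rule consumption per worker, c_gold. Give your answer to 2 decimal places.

c_gold ≈ 4.92

Break-even investment rate: n + δ = 0.01 + 0.07 = 0.08.
Maximizing c = f(k) − (n+δ)·k gives f'(k) = n+δ, i.e. 0.26·2.99·k^(0.26−1) = 0.08, so k_gold = (0.26·2.99/0.08)^(1/0.74) ≈ 21.6040.
y_gold = 2.99·21.6040^0.26 ≈ 6.6474.
c_gold = y_gold − (n+δ)·k_gold = 6.6474 − 0.08·21.6040 ≈ 4.9191.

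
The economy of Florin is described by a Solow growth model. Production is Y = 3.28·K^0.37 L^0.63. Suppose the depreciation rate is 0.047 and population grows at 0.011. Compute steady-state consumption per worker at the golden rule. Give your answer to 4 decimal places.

c_gold ≈ 12.3263

Break-even investment rate: n + δ = 0.011 + 0.047 = 0.058.
Maximizing c = f(k) − (n+δ)·k gives f'(k) = n+δ, i.e. 0.37·3.28·k^(0.37−1) = 0.058, so k_gold = (0.37·3.28/0.058)^(1/0.63) ≈ 124.8148.
y_gold = 3.28·124.8148^0.37 ≈ 19.5656.
c_gold = y_gold − (n+δ)·k_gold = 19.5656 − 0.058·124.8148 ≈ 12.3263.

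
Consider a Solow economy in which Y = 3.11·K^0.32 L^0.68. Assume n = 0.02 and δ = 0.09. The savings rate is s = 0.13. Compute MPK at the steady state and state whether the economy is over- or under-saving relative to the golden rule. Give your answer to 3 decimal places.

n + δ = 0.02 + 0.09 = 0.11.
Steady-state k*: s·A·k^0.32 = 0.11·k gives k* = (0.13·3.11/0.11)^(1/0.68) ≈ 6.7817.
MPK = 0.32·3.11·6.7817^(-0.68) ≈ 0.2708.
MPK > n+δ = 0.11, so the economy is dynamically efficient (under-saving).

under-saving; MPK ≈ 0.271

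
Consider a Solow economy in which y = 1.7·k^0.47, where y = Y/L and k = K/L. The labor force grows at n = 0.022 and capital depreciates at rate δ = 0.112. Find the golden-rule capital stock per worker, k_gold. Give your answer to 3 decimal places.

k_gold ≈ 29.047

n + δ = 0.022 + 0.112 = 0.134.
Setting f'(k) = n+δ gives 0.47·1.7·k^(0.47−1) = 0.134, hence k_gold = (0.47·1.7/0.134)^(1/0.53) ≈ 29.0468.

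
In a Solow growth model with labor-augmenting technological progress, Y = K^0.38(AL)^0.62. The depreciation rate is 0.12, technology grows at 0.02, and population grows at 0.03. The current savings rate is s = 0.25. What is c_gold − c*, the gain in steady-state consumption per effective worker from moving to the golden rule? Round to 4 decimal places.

Δc ≈ 0.0651

Capital per effective worker breaks even when investment replaces (n + g + δ)·k; here n + g + δ = 0.17.
Current steady state (s = 0.25): k* = (0.25/0.17)^(1/0.62) ≈ 1.8627, y* = 1.8627^0.38 ≈ 1.2666, c* = (1−0.25)·1.2666 ≈ 0.9500.
Golden rule sets MPK = n+g+δ: 0.38·k^(0.38−1) = 0.17, so k_gold = (0.38/0.17)^(1/0.62) ≈ 3.6597.
y_gold = 3.6597^0.38 ≈ 1.6372, c_gold = y_gold − 0.17·k_gold ≈ 1.0151.
Gain: Δc = 1.0151 − 0.9500 ≈ 0.0651.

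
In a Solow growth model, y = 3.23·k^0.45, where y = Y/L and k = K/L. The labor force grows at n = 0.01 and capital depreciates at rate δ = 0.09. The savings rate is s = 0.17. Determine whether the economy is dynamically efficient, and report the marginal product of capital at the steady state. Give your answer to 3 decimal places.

dynamically efficient; MPK ≈ 0.265

n + δ = 0.01 + 0.09 = 0.1.
Steady-state k*: s·A·k^0.45 = 0.1·k gives k* = (0.17·3.23/0.1)^(1/0.55) ≈ 22.1218.
MPK = 0.45·3.23·22.1218^(-0.55) ≈ 0.2647.
MPK > n+δ = 0.1, so the economy is dynamically efficient (under-saving).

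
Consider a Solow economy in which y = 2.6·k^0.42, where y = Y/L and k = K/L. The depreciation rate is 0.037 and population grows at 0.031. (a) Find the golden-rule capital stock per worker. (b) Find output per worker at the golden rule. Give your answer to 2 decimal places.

(a) k_gold ≈ 119.90; (b) y_gold ≈ 19.41

Break-even investment rate: n + δ = 0.031 + 0.037 = 0.068.
Golden rule sets MPK = n+δ: 0.42·2.6·k^(0.42−1) = 0.068, so k_gold = (0.42·2.6/0.068)^(1/0.58) ≈ 119.8993.
y_gold = 2.6·119.8993^0.42 ≈ 19.4123.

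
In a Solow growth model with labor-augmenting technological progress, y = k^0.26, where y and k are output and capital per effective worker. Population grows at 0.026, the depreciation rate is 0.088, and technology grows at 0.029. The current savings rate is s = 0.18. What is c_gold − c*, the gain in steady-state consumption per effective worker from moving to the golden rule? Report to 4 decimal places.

The effective depreciation rate is n + g + δ = 0.026 + 0.029 + 0.088 = 0.143.
Current steady state (s = 0.18): k* = (0.18/0.143)^(1/0.74) ≈ 1.3647, y* = 1.3647^0.26 ≈ 1.0842, c* = (1−0.18)·1.0842 ≈ 0.8891.
At the golden rule the marginal product of capital equals n+g+δ: 0.26·k^(0.26−1) = 0.143. Solving, k_gold = (0.26/0.143)^(1/0.74) ≈ 2.2432.
y_gold = 2.2432^0.26 ≈ 1.2337, c_gold = y_gold − 0.143·k_gold ≈ 0.9130.
Gain: Δc = 0.9130 − 0.8891 ≈ 0.0239.

Δc ≈ 0.0239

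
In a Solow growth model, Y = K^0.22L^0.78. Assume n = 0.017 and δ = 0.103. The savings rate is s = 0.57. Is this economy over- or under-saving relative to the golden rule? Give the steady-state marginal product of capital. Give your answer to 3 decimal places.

over-saving; MPK ≈ 0.046

The effective depreciation rate is n + δ = 0.017 + 0.103 = 0.12.
Steady-state k*: s·k^0.22 = 0.12·k gives k* = (0.57/0.12)^(1/0.78) ≈ 7.3715.
MPK = 0.22·7.3715^(-0.78) ≈ 0.0463.
MPK < n+δ = 0.12, so the economy is dynamically inefficient (over-saving).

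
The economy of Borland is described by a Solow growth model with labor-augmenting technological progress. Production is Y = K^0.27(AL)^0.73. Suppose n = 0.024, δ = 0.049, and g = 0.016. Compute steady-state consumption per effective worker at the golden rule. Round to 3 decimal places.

n + g + δ = 0.024 + 0.016 + 0.049 = 0.089.
Maximizing c = f(k) − (n+g+δ)·k gives f'(k) = n+g+δ, i.e. 0.27·k^(0.27−1) = 0.089, so k_gold = (0.27/0.089)^(1/0.73) ≈ 4.5734.
y_gold = 4.5734^0.27 ≈ 1.5075.
c_gold = y_gold − (n+g+δ)·k_gold = 1.5075 − 0.089·4.5734 ≈ 1.1005.

c_gold ≈ 1.100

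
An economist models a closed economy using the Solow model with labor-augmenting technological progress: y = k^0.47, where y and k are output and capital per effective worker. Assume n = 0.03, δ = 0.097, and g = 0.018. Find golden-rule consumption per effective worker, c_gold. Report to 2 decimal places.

Capital per effective worker breaks even when investment replaces (n + g + δ)·k; here n + g + δ = 0.145.
Setting f'(k) = n+g+δ gives 0.47·k^(0.47−1) = 0.145, hence k_gold = (0.47/0.145)^(1/0.53) ≈ 9.1969.
y_gold = 9.1969^0.47 ≈ 2.8373.
c_gold = y_gold − (n+g+δ)·k_gold = 2.8373 − 0.145·9.1969 ≈ 1.5038.

c_gold ≈ 1.50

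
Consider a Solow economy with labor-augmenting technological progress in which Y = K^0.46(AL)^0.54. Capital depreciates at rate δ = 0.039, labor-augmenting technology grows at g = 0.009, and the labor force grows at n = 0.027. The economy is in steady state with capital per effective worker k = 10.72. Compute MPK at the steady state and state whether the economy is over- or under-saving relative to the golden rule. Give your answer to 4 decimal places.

Capital per effective worker breaks even when investment replaces (n + g + δ)·k; here n + g + δ = 0.075.
MPK = 0.46·k^(0.46−1) = 0.46·10.72^(-0.54) ≈ 0.1278.
MPK > 0.075, so the economy is dynamically efficient (under-saving).

under-saving; MPK ≈ 0.1278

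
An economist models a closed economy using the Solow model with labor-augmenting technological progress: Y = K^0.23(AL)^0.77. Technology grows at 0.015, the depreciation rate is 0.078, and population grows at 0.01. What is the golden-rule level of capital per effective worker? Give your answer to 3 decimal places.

n + g + δ = 0.01 + 0.015 + 0.078 = 0.103.
Golden rule sets MPK = n+g+δ: 0.23·k^(0.23−1) = 0.103, so k_gold = (0.23/0.103)^(1/0.77) ≈ 2.8386.

k_gold ≈ 2.839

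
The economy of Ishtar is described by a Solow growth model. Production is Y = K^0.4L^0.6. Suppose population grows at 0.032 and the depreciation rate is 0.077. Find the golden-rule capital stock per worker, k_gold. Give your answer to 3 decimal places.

k_gold ≈ 8.731

Capital per worker breaks even when investment replaces (n + δ)·k; here n + δ = 0.109.
Setting f'(k) = n+δ gives 0.4·k^(0.4−1) = 0.109, hence k_gold = (0.4/0.109)^(1/0.6) ≈ 8.7308.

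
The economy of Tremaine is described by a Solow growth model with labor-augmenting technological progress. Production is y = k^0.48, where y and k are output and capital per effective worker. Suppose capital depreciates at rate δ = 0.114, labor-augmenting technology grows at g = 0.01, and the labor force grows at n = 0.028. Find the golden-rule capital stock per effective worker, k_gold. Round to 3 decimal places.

The effective depreciation rate is n + g + δ = 0.028 + 0.01 + 0.114 = 0.152.
Setting f'(k) = n+g+δ gives 0.48·k^(0.48−1) = 0.152, hence k_gold = (0.48/0.152)^(1/0.52) ≈ 9.1281.

k_gold ≈ 9.128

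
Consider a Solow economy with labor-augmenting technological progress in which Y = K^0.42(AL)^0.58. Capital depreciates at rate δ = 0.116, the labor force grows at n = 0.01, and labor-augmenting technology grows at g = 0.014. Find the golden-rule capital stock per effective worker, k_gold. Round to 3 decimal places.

n + g + δ = 0.01 + 0.014 + 0.116 = 0.14.
Maximizing c = f(k) − (n+g+δ)·k gives f'(k) = n+g+δ, i.e. 0.42·k^(0.42−1) = 0.14, so k_gold = (0.42/0.14)^(1/0.58) ≈ 6.6470.

k_gold ≈ 6.647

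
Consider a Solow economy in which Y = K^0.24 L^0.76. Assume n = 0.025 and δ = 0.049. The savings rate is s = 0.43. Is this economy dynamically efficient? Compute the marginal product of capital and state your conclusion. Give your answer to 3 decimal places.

n + δ = 0.025 + 0.049 = 0.074.
Steady-state k*: s·k^0.24 = 0.074·k gives k* = (0.43/0.074)^(1/0.76) ≈ 10.1292.
MPK = 0.24·10.1292^(-0.76) ≈ 0.0413.
MPK < n+δ = 0.074, so the economy is dynamically inefficient (over-saving).

dynamically inefficient; MPK ≈ 0.041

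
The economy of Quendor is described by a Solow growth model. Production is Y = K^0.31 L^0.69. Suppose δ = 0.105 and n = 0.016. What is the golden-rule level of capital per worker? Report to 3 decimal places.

k_gold ≈ 3.910

n + δ = 0.016 + 0.105 = 0.121.
Maximizing c = f(k) − (n+δ)·k gives f'(k) = n+δ, i.e. 0.31·k^(0.31−1) = 0.121, so k_gold = (0.31/0.121)^(1/0.69) ≈ 3.9097.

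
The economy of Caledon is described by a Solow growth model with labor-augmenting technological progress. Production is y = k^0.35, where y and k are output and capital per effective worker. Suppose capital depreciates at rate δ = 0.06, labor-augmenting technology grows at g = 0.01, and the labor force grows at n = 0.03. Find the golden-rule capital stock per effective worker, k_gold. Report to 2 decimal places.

Break-even investment rate: n + g + δ = 0.03 + 0.01 + 0.06 = 0.1.
Golden rule sets MPK = n+g+δ: 0.35·k^(0.35−1) = 0.1, so k_gold = (0.35/0.1)^(1/0.65) ≈ 6.8711.

k_gold ≈ 6.87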